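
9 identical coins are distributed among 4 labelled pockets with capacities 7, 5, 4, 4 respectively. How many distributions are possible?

By stars and bars, unrestricted non-negative solutions to x_1+…+x_4 = 9 number C(9+3,3) = 220.
Subtract solutions that violate a single cap (substitute x_i' = x_i − (cap_i+1)): x_1 ≥ 8 gives C(4,3) = 4; x_2 ≥ 6 gives C(6,3) = 20; x_3 ≥ 5 gives C(7,3) = 35; x_4 ≥ 5 gives C(7,3) = 35. Together 94.
No two caps can be exceeded simultaneously, so the pair terms are all 0.
By inclusion–exclusion the count is 220 − 94 + 0 = 126.

126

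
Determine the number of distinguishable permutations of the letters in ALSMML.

ALSMML has 6 letters with L appearing twice and M appearing twice.
The number of distinct arrangements is 6!/(2!·2!) = 720/4 = 180.

180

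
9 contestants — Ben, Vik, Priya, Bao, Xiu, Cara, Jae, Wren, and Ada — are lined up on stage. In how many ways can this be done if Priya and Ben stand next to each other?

Place the 7 others and the Priya-Ben pair as 8 objects in a line; the pair has 2 internal arrangements.
So the count is 2·(8)! = 80640.

80640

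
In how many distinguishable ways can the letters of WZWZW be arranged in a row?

10

Letter multiplicities in WZWZW: W×3, Z×2.
The number of distinct arrangements is 5!/(3!·2!) = 120/12 = 10.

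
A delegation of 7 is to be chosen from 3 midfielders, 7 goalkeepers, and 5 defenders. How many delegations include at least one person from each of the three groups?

Unrestricted: C(15,7) = 6435 ways to pick any 7 of the 15.
Subtract selections that omit an entire group: no midfielders → C(12,7) = 792; no goalkeepers → C(8,7) = 8; no defenders → C(10,7) = 120.
Add back selections omitting two groups (i.e. drawn from a single group): C(3,7) + C(7,7) + C(5,7) = 1.
By inclusion–exclusion: 6435 − 920 + 1 = 5516.

5516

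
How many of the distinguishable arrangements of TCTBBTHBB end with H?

Fix H in the last position and arrange the remaining 8 letters.
Those 8 letters have B appearing 4 times and T appearing 3 times, giving (8)!/(4!·3!) = 280.

280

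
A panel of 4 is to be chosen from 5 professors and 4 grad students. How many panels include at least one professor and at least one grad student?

Unrestricted: C(9,4) = 126 ways to pick any 4 of the 9.
Selections missing a whole group: no professors → C(4,4) = 1; no grad students → C(5,4) = 5.
Both groups omitted at once is impossible, so 126 − 6 = 120.

120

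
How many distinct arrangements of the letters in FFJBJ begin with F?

12

With the first slot taken by F, it remains to arrange the other 4 letters (FJBJ).
Those 4 letters have J appearing twice, giving (4)!/(2!) = 12.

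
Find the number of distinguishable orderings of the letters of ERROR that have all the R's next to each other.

Treat the 3 copies of R as a single block. The multiset to arrange is then {RRR, E, O}, 3 items in all.
All 3 items are distinct, so there are (3)! = 6 arrangements.

6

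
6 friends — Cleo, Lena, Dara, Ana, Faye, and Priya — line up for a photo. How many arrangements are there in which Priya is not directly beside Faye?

480

There are 6! = 720 arrangements in all. If Priya and Faye are adjacent, merging them into one block gives 2·(5)! = 240 arrangements.
Complementary counting: 720 − 240 = 480.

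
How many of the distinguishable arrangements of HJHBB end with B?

Fix B in the last position and arrange the remaining 4 letters.
Those 4 letters have H appearing twice, giving (4)!/(2!) = 12.

12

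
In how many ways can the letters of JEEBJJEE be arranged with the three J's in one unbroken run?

30

Treat the 3 copies of J as a single block. The multiset to arrange is then {JJJ, B, E, E, E, E}, 6 items in all.
That gives (6)!/(4!) = 30 arrangements.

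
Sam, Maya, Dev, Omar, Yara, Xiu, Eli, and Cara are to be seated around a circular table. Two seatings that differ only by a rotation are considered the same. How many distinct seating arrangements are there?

Around a circle, 8 distinct people have 8!/8 = (7)! = 5040 rotationally distinct seatings.

5040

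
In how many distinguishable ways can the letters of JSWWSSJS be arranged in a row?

The 8 letters of JSWWSSJS have repeats: J appearing twice, S appearing 4 times, and W appearing twice.
The number of distinct arrangements is 8!/(4!·2!·2!) = 40320/96 = 420.

420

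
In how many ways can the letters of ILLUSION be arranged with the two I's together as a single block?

2520

Treat the 2 copies of I as a single block. The multiset to arrange is then {II, L, L, N, O, S, U}, 7 items in all.
That gives (7)!/(2!) = 2520 arrangements.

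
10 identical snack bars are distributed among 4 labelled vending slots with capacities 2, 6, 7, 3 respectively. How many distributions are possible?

Ignoring the caps, the number of non-negative solutions to x_1+…+x_4 = 10 is C(13,3) = 286.
Subtract solutions that violate a single cap (substitute x_i' = x_i − (cap_i+1)): x_1 ≥ 3 gives C(10,3) = 120; x_2 ≥ 7 gives C(6,3) = 20; x_3 ≥ 8 gives C(5,3) = 10; x_4 ≥ 4 gives C(9,3) = 84. Together 234.
Add back pairs where two caps are both exceeded: 1 + 0 + 20 + 0 + 0 + 0 = 21.
By inclusion–exclusion the count is 286 − 234 + 21 = 73.

73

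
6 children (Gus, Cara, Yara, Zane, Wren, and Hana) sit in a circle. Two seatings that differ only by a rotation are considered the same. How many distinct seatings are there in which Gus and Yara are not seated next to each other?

Without the restriction there are (5)! = 120 seatings.
Seatings with Gus beside Yara: treat them as a block with 2 internal orders, giving 2 × (4)! = 48.
Subtracting, 120 − 48 = 72.

72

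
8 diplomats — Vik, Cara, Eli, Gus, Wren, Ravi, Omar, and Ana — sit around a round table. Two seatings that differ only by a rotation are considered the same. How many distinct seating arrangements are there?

5040

Fix one person's seat to break rotational symmetry; the remaining 7 people can be arranged in (7)! = 5040 ways.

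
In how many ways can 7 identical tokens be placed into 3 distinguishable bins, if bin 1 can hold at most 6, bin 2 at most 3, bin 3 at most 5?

22

Ignoring the caps, the number of non-negative solutions to x_1+…+x_3 = 7 is C(9,2) = 36.
Subtract solutions that violate a single cap (substitute x_i' = x_i − (cap_i+1)): x_1 ≥ 7 gives C(2,2) = 1; x_2 ≥ 4 gives C(5,2) = 10; x_3 ≥ 6 gives C(3,2) = 3. Together 14.
No two caps can be exceeded simultaneously, so the pair terms are all 0.
By inclusion–exclusion the count is 36 − 14 + 0 = 22.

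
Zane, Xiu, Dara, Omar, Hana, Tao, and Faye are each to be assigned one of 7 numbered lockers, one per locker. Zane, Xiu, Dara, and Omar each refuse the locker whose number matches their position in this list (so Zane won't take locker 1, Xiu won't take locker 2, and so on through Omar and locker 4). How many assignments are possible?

2790

Let Aᵢ (for 1 ≤ i ≤ 4) be the placements that put person i in their forbidden locker. Any j of these fix j positions, leaving (7−j)! ways to fill the rest, and there are C(4,j) ways to pick which j.
By inclusion–exclusion, the number of valid placements is Σ_{j=0}^{4} (−1)^j C(4,j)·(7−j)!.
Computing: 5040 − 2880 + 720 − 96 + 6 = 2790.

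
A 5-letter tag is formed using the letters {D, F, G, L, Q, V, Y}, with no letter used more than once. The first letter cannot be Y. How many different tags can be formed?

The first letter has 7−1 = 6 choices (anything except Y).
The remaining 4 letters are filled from the other 6 symbols without repetition: 6 × 5 × 4 × 3 = 360.
Total: 6 × 360 = 2160.

2160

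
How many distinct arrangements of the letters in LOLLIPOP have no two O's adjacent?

Total arrangements of LOLLIPOP: 8!/(3!·2!·2!) = 1680.
Arrangements with the O's together: treat OO as one letter, giving (7)!/(3!·2!) = 420.
Hence 1680 − 420 = 1260.

1260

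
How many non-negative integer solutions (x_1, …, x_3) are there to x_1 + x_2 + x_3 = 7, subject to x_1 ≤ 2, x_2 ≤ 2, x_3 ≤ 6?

8

Without the upper bounds there are C(9,2) = 36 ways to split 7 among 3 variables.
Subtract solutions that violate a single cap (substitute x_i' = x_i − (cap_i+1)): x_1 ≥ 3 gives C(6,2) = 15; x_2 ≥ 3 gives C(6,2) = 15; x_3 ≥ 7 gives C(2,2) = 1. Together 31.
Add back pairs where two caps are both exceeded: 3 + 0 + 0 = 3.
By inclusion–exclusion the count is 36 − 31 + 3 = 8.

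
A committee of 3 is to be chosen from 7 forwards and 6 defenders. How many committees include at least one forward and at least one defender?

Unrestricted: C(13,3) = 286 ways to pick any 3 of the 13.
Subtract selections that omit an entire group: no forwards → C(6,3) = 20; no defenders → C(7,3) = 35.
Both groups omitted at once is impossible, so 286 − 55 = 231.

231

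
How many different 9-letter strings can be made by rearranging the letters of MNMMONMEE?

MNMMONMEE has 9 letters with E appearing twice, M appearing 4 times, and N appearing twice.
Dividing 9! = 362880 by 4!·2!·2! = 96 for the repeated letters gives 3780.

3780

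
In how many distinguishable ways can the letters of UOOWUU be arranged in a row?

60

UOOWUU has 6 letters with O appearing twice and U appearing 3 times.
Dividing 6! = 720 by 3!·2! = 12 for the repeated letters gives 60.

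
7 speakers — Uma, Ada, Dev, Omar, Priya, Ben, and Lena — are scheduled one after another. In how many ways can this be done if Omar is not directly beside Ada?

3600

Of the 7! = 5040 arrangements, those with Omar and Ada adjacent number 2 × 6! = 1440 (treat the pair as a block with 2 internal orders).
So 5040 − 1440 = 3600 arrangements keep them apart.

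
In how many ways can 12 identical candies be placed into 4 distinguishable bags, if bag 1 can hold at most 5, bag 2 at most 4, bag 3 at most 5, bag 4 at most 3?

Without the upper bounds there are C(15,3) = 455 ways to split 12 among 4 bags.
Subtract solutions that violate a single cap (substitute x_i' = x_i − (cap_i+1)): x_1 ≥ 6 gives C(9,3) = 84; x_2 ≥ 5 gives C(10,3) = 120; x_3 ≥ 6 gives C(9,3) = 84; x_4 ≥ 4 gives C(11,3) = 165. Together 453.
Add back pairs where two caps are both exceeded: 4 + 1 + 10 + 4 + 20 + 10 = 49.
By inclusion–exclusion the count is 455 − 453 + 49 = 51.

51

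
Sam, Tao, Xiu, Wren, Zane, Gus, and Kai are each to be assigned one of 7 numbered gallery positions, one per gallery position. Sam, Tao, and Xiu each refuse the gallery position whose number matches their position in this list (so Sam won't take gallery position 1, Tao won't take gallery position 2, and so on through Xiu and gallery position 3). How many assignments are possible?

3216

Let Aᵢ (for i ∈ {1, 2, 3}) be the placements that put person i in their forbidden gallery position. Any j of these fix j positions, leaving (7−j)! ways to fill the rest, and there are C(3,j) ways to pick which j.
By inclusion–exclusion, the number of valid placements is Σ_{j=0}^{3} (−1)^j C(3,j)·(7−j)!.
Computing: 5040 − 2160 + 360 − 24 = 3216.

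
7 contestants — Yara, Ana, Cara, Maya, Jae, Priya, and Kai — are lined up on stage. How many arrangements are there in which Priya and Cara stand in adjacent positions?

Treat {Priya, Cara} as a single unit. There are 6 units to order, and the pair itself can be ordered 2 ways.
So the count is 2·(6)! = 1440.

1440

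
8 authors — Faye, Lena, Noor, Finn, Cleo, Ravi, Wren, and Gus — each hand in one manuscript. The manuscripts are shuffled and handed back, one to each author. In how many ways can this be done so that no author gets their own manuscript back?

Let Aᵢ be the assignments in which author i gets their own manuscript. We want the size of the complement of A₁∪…∪A_8.
By inclusion–exclusion this is Σ_{j=0}^{8} (−1)^j C(8,j)·(8−j)!.
Computing: 40320 − 40320 + 20160 − 6720 + 1680 − 336 + 56 − 8 + 1 = 14833.

14833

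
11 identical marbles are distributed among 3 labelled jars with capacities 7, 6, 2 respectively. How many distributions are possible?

12

Ignoring the caps, the number of non-negative solutions to x_1+…+x_3 = 11 is C(13,2) = 78.
Subtract solutions that violate a single cap (substitute x_i' = x_i − (cap_i+1)): x_1 ≥ 8 gives C(5,2) = 10; x_2 ≥ 7 gives C(6,2) = 15; x_3 ≥ 3 gives C(10,2) = 45. Together 70.
Add back pairs where two caps are both exceeded: 0 + 1 + 3 = 4.
By inclusion–exclusion the count is 78 − 70 + 4 = 12.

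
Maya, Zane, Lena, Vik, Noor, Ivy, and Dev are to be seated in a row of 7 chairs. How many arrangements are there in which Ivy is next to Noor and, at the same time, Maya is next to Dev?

480

Treat {Ivy,Noor} as one block (2 orders) and {Maya,Dev} as another (2 orders).
That leaves 5 units to arrange: 2 × 2 × 5! = 4 × 120 = 480.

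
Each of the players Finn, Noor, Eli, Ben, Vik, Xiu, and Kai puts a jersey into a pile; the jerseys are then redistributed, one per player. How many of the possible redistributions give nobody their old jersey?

This is the derangement count D_7: permutations of 7 items with no fixed point.
By inclusion–exclusion this is Σ_{j=0}^{7} (−1)^j C(7,j)·(7−j)!.
Computing: 5040 − 5040 + 2520 − 840 + 210 − 42 + 7 − 1 = 1854.

1854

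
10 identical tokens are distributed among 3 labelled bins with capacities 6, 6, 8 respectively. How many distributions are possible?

Ignoring the caps, the number of non-negative solutions to x_1+…+x_3 = 10 is C(12,2) = 66.
Subtract solutions that violate a single cap (substitute x_i' = x_i − (cap_i+1)): x_1 ≥ 7 gives C(5,2) = 10; x_2 ≥ 7 gives C(5,2) = 10; x_3 ≥ 9 gives C(3,2) = 3. Together 23.
No two caps can be exceeded simultaneously, so the pair terms are all 0.
By inclusion–exclusion the count is 66 − 23 + 0 = 43.

43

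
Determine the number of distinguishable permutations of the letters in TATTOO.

Letter multiplicities in TATTOO: A×1, O×2, T×3.
So there are 6! / (3!·2!) = 60 distinguishable arrangements.

60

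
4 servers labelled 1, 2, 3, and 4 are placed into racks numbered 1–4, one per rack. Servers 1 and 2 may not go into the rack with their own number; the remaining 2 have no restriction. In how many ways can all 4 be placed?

Let Aᵢ (for i ∈ {1, 2}) be the placements that put server i in its forbidden rack. Any j of these fix j positions, leaving (4−j)! ways to fill the rest, and there are C(2,j) ways to pick which j.
By inclusion–exclusion, the number of valid placements is Σ_{j=0}^{2} (−1)^j C(2,j)·(4−j)!.
Computing: 24 − 12 + 2 = 14.

14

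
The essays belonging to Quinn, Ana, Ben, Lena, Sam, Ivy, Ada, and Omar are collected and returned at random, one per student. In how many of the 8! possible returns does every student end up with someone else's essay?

Count assignments avoiding every fixed point. For any j of the 8 students fixed to their own essay, the other 8−j can be arranged in (8−j)! ways.
By inclusion–exclusion this is Σ_{j=0}^{8} (−1)^j C(8,j)·(8−j)!.
Computing: 40320 − 40320 + 20160 − 6720 + 1680 − 336 + 56 − 8 + 1 = 14833.

14833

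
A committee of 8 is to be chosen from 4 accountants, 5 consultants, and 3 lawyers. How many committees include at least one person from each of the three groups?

Total 8-person selections from all 12: C(12,8) = 495.
Subtract selections that omit an entire group: no accountants → C(8,8) = 1; no consultants → C(7,8) = 0; no lawyers → C(9,8) = 9.
Add back selections omitting two groups (i.e. drawn from a single group): C(4,8) + C(5,8) + C(3,8) = 0.
By inclusion–exclusion: 495 − 10 + 0 = 485.

485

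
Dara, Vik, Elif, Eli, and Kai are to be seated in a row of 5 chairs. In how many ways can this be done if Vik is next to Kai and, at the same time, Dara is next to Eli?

Treat {Vik,Kai} as one block (2 orders) and {Dara,Eli} as another (2 orders).
That leaves 3 units to arrange: 2 × 2 × 3! = 4 × 6 = 24.

24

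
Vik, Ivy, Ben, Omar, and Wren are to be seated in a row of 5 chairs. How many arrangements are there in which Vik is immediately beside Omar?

Place the 3 others and the Vik-Omar pair as 4 objects in a line; the pair has 2 internal arrangements.
That gives 2 × 4! = 2 × 24 = 48.

48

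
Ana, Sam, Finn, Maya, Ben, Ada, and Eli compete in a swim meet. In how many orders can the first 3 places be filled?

There are 7 choices for 1st place, 6 for 2nd, and 5 for 3rd.
That gives 7 × 6 × 5 = 210.

210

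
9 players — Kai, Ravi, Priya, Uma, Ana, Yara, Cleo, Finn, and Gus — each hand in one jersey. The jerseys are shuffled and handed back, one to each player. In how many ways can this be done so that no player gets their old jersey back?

Let Aᵢ be the assignments in which player i gets their old jersey. We want the size of the complement of A₁∪…∪A_9.
By inclusion–exclusion this is Σ_{j=0}^{9} (−1)^j C(9,j)·(9−j)!.
Computing: 362880 − 362880 + 181440 − 60480 + 15120 − 3024 + 504 − 72 + 9 − 1 = 133496.

133496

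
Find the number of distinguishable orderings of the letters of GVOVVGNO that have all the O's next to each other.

Treat the 2 copies of O as a single block. The multiset to arrange is then {OO, G, G, N, V, V, V}, 7 items in all.
That gives (7)!/(3!·2!) = 420 arrangements.

420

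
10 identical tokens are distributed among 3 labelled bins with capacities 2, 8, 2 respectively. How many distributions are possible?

6

By stars and bars, unrestricted non-negative solutions to x_1+…+x_3 = 10 number C(10+2,2) = 66.
Subtract solutions that violate a single cap (substitute x_i' = x_i − (cap_i+1)): x_1 ≥ 3 gives C(9,2) = 36; x_2 ≥ 9 gives C(3,2) = 3; x_3 ≥ 3 gives C(9,2) = 36. Together 75.
Add back pairs where two caps are both exceeded: 0 + 15 + 0 = 15.
By inclusion–exclusion the count is 66 − 75 + 15 = 6.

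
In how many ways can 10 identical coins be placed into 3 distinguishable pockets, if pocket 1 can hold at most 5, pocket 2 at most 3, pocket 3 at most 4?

6

By stars and bars, unrestricted non-negative solutions to x_1+…+x_3 = 10 number C(10+2,2) = 66.
Subtract solutions that violate a single cap (substitute x_i' = x_i − (cap_i+1)): x_1 ≥ 6 gives C(6,2) = 15; x_2 ≥ 4 gives C(8,2) = 28; x_3 ≥ 5 gives C(7,2) = 21. Together 64.
Add back pairs where two caps are both exceeded: 1 + 0 + 3 = 4.
By inclusion–exclusion the count is 66 − 64 + 4 = 6.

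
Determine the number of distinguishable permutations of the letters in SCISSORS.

The 8 letters of SCISSORS have repeats: S appearing 4 times.
The number of distinct arrangements is 8!/(4!) = 40320/24 = 1680.

1680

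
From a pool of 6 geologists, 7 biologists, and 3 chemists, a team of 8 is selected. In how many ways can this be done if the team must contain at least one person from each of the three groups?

Unrestricted: C(16,8) = 12870 ways to pick any 8 of the 16.
Selections missing a whole group: no geologists → C(10,8) = 45; no biologists → C(9,8) = 9; no chemists → C(13,8) = 1287.
Add back selections omitting two groups (i.e. drawn from a single group): C(6,8) + C(7,8) + C(3,8) = 0.
By inclusion–exclusion: 12870 − 1341 + 0 = 11529.

11529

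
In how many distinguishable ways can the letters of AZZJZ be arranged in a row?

20

AZZJZ has 5 letters with Z appearing 3 times.
So there are 5! / (3!) = 20 distinguishable arrangements.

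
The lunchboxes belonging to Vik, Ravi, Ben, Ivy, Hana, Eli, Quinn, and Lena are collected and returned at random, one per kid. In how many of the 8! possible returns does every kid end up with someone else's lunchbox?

Count assignments avoiding every fixed point. For any j of the 8 kids fixed to their own lunchbox, the other 8−j can be arranged in (8−j)! ways.
By inclusion–exclusion this is Σ_{j=0}^{8} (−1)^j C(8,j)·(8−j)!.
Computing: 40320 − 40320 + 20160 − 6720 + 1680 − 336 + 56 − 8 + 1 = 14833.

14833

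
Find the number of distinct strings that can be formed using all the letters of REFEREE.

105

Letter multiplicities in REFEREE: E×4, F×1, R×2.
The number of distinct arrangements is 7!/(4!·2!) = 5040/48 = 105.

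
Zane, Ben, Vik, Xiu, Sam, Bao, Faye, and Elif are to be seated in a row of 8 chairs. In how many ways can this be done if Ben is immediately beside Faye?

10080

Treat {Ben, Faye} as a single unit. There are 7 units to order, and the pair itself can be ordered 2 ways.
That gives 2 × 7! = 2 × 5040 = 10080.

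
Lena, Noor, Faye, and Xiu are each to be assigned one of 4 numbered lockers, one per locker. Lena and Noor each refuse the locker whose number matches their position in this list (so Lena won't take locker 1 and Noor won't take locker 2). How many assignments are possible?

14

Let Aᵢ (for i ∈ {1, 2}) be the placements that put person i in their forbidden locker. Any j of these fix j positions, leaving (4−j)! ways to fill the rest, and there are C(2,j) ways to pick which j.
By inclusion–exclusion, the number of valid placements is Σ_{j=0}^{2} (−1)^j C(2,j)·(4−j)!.
Computing: 24 − 12 + 2 = 14.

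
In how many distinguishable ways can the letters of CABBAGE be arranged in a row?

1260

CABBAGE has 7 letters with A appearing twice and B appearing twice.
So there are 7! / (2!·2!) = 1260 distinguishable arrangements.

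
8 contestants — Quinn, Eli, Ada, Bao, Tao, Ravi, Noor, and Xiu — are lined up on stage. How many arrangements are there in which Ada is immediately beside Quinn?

10080

Glue Ada and Quinn into one block (2 internal orders), leaving 7 units to arrange in a row.
So the count is 2·(7)! = 10080.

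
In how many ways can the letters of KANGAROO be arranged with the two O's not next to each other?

7560

Total arrangements of KANGAROO: 8!/(2!·2!) = 10080.
Arrangements with the O's together: treat OO as one letter, giving (7)!/(2!) = 2520.
Hence 10080 − 2520 = 7560.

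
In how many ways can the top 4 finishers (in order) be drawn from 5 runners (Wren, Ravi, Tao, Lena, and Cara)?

120

This is an ordered selection of 4 from 5: P(5,4).
That gives 5 × 4 × 3 × 2 = 120.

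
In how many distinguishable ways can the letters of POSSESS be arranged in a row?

210

POSSESS has 7 letters with S appearing 4 times.
Dividing 7! = 5040 by 4! = 24 for the repeated letters gives 210.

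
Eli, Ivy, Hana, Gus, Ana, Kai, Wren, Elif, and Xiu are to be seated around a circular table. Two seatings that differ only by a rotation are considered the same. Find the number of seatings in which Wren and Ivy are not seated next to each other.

Without the restriction there are (8)! = 40320 seatings.
Seatings with Wren beside Ivy: treat them as a block with 2 internal orders, giving 2 × (7)! = 10080.
Subtracting, 40320 − 10080 = 30240.

30240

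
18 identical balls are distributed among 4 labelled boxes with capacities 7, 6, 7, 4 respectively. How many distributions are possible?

80

By stars and bars, unrestricted non-negative solutions to x_1+…+x_4 = 18 number C(18+3,3) = 1330.
Subtract solutions that violate a single cap (substitute x_i' = x_i − (cap_i+1)): x_1 ≥ 8 gives C(13,3) = 286; x_2 ≥ 7 gives C(14,3) = 364; x_3 ≥ 8 gives C(13,3) = 286; x_4 ≥ 5 gives C(16,3) = 560. Together 1496.
Add back pairs where two caps are both exceeded: 20 + 10 + 56 + 20 + 84 + 56 = 246.
By inclusion–exclusion the count is 1330 − 1496 + 246 = 80.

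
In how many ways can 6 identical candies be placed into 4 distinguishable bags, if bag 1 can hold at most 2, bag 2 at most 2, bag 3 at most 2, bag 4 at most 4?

Without the upper bounds there are C(9,3) = 84 ways to split 6 among 4 bags.
Subtract solutions that violate a single cap (substitute x_i' = x_i − (cap_i+1)): x_1 ≥ 3 gives C(6,3) = 20; x_2 ≥ 3 gives C(6,3) = 20; x_3 ≥ 3 gives C(6,3) = 20; x_4 ≥ 5 gives C(4,3) = 4. Together 64.
Add back pairs where two caps are both exceeded: 1 + 1 + 0 + 1 + 0 + 0 = 3.
By inclusion–exclusion the count is 84 − 64 + 3 = 23.

23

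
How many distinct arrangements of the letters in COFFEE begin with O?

With the first slot taken by O, it remains to arrange the other 5 letters (CFFEE).
Those 5 letters have E appearing twice and F appearing twice, giving (5)!/(2!·2!) = 30.

30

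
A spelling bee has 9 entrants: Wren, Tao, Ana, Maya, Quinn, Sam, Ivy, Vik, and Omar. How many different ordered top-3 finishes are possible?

504

There are 9 choices for 1st place, 8 for 2nd, and 7 for 3rd.
That gives 9 × 8 × 7 = 504.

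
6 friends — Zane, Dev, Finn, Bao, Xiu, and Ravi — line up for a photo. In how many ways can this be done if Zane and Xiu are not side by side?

There are 6! = 720 arrangements in all. If Zane and Xiu are adjacent, merging them into one block gives 2·(5)! = 240 arrangements.
Complementary counting: 720 − 240 = 480.

480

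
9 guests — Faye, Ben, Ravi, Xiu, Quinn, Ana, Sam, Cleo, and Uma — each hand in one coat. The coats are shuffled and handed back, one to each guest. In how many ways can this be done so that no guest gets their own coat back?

133496

Let Aᵢ be the assignments in which guest i gets their own coat. We want the size of the complement of A₁∪…∪A_9.
By inclusion–exclusion this is Σ_{j=0}^{9} (−1)^j C(9,j)·(9−j)!.
Computing: 362880 − 362880 + 181440 − 60480 + 15120 − 3024 + 504 − 72 + 9 − 1 = 133496.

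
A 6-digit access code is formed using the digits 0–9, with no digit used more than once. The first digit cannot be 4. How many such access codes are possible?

136080

The first digit has 10−1 = 9 choices (anything except 4).
The remaining 5 digits are filled from the other 9 symbols without repetition: 9 × 8 × 7 × 6 × 5 = 15120.
Total: 9 × 15120 = 136080.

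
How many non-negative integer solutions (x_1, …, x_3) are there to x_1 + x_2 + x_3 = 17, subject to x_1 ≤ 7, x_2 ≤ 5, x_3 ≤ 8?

Ignoring the caps, the number of non-negative solutions to x_1+…+x_3 = 17 is C(19,2) = 171.
Subtract solutions that violate a single cap (substitute x_i' = x_i − (cap_i+1)): x_1 ≥ 8 gives C(11,2) = 55; x_2 ≥ 6 gives C(13,2) = 78; x_3 ≥ 9 gives C(10,2) = 45. Together 178.
Add back pairs where two caps are both exceeded: 10 + 1 + 6 = 17.
By inclusion–exclusion the count is 171 − 178 + 17 = 10.

10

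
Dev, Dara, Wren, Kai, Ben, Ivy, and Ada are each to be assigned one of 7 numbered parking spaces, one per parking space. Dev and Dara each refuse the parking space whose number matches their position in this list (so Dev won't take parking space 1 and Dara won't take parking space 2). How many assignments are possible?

Let Aᵢ (for i ∈ {1, 2}) be the placements that put person i in their forbidden parking space. Any j of these fix j positions, leaving (7−j)! ways to fill the rest, and there are C(2,j) ways to pick which j.
By inclusion–exclusion, the number of valid placements is Σ_{j=0}^{2} (−1)^j C(2,j)·(7−j)!.
Computing: 5040 − 1440 + 120 = 3720.

3720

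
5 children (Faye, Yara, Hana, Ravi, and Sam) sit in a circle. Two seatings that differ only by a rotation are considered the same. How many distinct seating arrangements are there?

Seat Faye anywhere (absorbing the rotational symmetry), then permute the other 4: (4)! = 24.

24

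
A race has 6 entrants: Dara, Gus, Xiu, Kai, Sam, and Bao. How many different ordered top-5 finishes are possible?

This is an ordered selection of 5 from 6: P(6,5).
That gives 6 × 5 × 4 × 3 × 2 = 720.

720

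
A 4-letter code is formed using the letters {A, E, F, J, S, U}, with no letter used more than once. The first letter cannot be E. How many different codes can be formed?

The first letter has 6−1 = 5 choices (anything except E).
The remaining 3 letters are filled from the other 5 symbols without repetition: 5 × 4 × 3 = 60.
Total: 5 × 60 = 300.

300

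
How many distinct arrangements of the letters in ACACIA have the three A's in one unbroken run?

Treat the 3 copies of A as a single block. The multiset to arrange is then {AAA, C, C, I}, 4 items in all.
That gives (4)!/(2!) = 12 arrangements.

12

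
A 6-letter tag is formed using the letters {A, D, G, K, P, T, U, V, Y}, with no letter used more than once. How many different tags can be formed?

60480

This is a permutation of 6 out of 9: P(9,6) = 9!/3!.
9 × 8 × 7 × 6 × 5 × 4 = 60480.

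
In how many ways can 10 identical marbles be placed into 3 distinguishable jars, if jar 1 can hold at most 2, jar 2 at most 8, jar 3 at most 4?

12

Without the upper bounds there are C(12,2) = 66 ways to split 10 among 3 jars.
Subtract solutions that violate a single cap (substitute x_i' = x_i − (cap_i+1)): x_1 ≥ 3 gives C(9,2) = 36; x_2 ≥ 9 gives C(3,2) = 3; x_3 ≥ 5 gives C(7,2) = 21. Together 60.
Add back pairs where two caps are both exceeded: 0 + 6 + 0 = 6.
By inclusion–exclusion the count is 66 − 60 + 6 = 12.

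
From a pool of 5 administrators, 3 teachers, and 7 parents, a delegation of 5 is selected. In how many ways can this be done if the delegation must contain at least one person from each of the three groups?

1925

With no constraint there are C(15,5) = 3003 possible selections.
Subtract selections that omit an entire group: no administrators → C(10,5) = 252; no teachers → C(12,5) = 792; no parents → C(8,5) = 56.
Add back selections omitting two groups (i.e. drawn from a single group): C(5,5) + C(3,5) + C(7,5) = 22.
By inclusion–exclusion: 3003 − 1100 + 22 = 1925.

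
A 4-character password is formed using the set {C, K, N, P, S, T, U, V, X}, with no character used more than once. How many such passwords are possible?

This is a permutation of 4 out of 9: P(9,4) = 9!/5!.
That product is 9 × 8 × 7 × 6 = 3024.

3024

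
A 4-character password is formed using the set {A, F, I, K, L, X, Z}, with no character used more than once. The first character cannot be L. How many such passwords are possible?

The first character has 7−1 = 6 choices (anything except L).
The remaining 3 characters are filled from the other 6 symbols without repetition: 6 × 5 × 4 = 120.
Total: 6 × 120 = 720.

720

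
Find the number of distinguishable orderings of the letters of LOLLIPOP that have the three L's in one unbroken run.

Treat the 3 copies of L as a single block. The multiset to arrange is then {LLL, I, O, O, P, P}, 6 items in all.
That gives (6)!/(2!·2!) = 180 arrangements.

180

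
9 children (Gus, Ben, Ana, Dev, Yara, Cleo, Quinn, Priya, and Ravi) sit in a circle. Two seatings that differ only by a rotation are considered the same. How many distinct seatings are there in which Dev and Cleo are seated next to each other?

10080

Treat {Dev, Cleo} as one unit (2 internal orders) and seat the resulting 8 units around the table: (7)! circular arrangements.
So 2 × (7)! = 2 × 5040 = 10080.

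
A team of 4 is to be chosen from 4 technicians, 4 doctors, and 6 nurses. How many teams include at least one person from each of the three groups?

With no constraint there are C(14,4) = 1001 possible selections.
Selections missing a whole group: no technicians → C(10,4) = 210; no doctors → C(10,4) = 210; no nurses → C(8,4) = 70.
Add back selections omitting two groups (i.e. drawn from a single group): C(4,4) + C(4,4) + C(6,4) = 17.
By inclusion–exclusion: 1001 − 490 + 17 = 528.

528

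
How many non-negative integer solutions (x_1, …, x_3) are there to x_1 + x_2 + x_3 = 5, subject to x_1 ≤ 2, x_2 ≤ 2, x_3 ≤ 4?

8

Without the upper bounds there are C(7,2) = 21 ways to split 5 among 3 variables.
Subtract solutions that violate a single cap (substitute x_i' = x_i − (cap_i+1)): x_1 ≥ 3 gives C(4,2) = 6; x_2 ≥ 3 gives C(4,2) = 6; x_3 ≥ 5 gives C(2,2) = 1. Together 13.
No two caps can be exceeded simultaneously, so the pair terms are all 0.
By inclusion–exclusion the count is 21 − 13 + 0 = 8.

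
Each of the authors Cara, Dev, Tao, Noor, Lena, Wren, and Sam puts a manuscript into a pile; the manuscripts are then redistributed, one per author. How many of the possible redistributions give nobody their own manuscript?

Count assignments avoiding every fixed point. For any j of the 7 authors fixed to their own manuscript, the other 7−j can be arranged in (7−j)! ways.
By inclusion–exclusion this is Σ_{j=0}^{7} (−1)^j C(7,j)·(7−j)!.
Computing: 5040 − 5040 + 2520 − 840 + 210 − 42 + 7 − 1 = 1854.

1854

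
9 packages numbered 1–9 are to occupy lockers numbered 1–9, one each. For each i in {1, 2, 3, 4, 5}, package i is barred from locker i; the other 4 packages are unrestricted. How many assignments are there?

205056

Let Aᵢ (for 1 ≤ i ≤ 5) be the placements that put package i in its forbidden locker. Any j of these fix j positions, leaving (9−j)! ways to fill the rest, and there are C(5,j) ways to pick which j.
By inclusion–exclusion, the number of valid placements is Σ_{j=0}^{5} (−1)^j C(5,j)·(9−j)!.
Computing: 362880 − 201600 + 50400 − 7200 + 600 − 24 = 205056.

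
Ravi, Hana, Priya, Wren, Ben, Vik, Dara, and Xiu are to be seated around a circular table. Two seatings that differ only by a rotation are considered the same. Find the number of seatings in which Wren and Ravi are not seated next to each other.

Without the restriction there are (7)! = 5040 seatings.
Seatings with Wren beside Ravi: treat them as a block with 2 internal orders, giving 2 × (6)! = 1440.
Subtracting, 5040 − 1440 = 3600.

3600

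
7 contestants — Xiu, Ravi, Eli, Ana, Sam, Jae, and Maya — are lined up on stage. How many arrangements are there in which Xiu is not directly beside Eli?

3600

There are 7! = 5040 arrangements in all. If Xiu and Eli are adjacent, merging them into one block gives 2·(6)! = 1440 arrangements.
So 5040 − 1440 = 3600 arrangements keep them apart.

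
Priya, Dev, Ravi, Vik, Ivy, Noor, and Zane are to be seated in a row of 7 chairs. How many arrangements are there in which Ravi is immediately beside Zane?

Place the 5 others and the Ravi-Zane pair as 6 objects in a line; the pair has 2 internal arrangements.
That gives 2 × 6! = 2 × 720 = 1440.

1440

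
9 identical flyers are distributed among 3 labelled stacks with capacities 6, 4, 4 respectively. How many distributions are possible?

19

Ignoring the caps, the number of non-negative solutions to x_1+…+x_3 = 9 is C(11,2) = 55.
Subtract solutions that violate a single cap (substitute x_i' = x_i − (cap_i+1)): x_1 ≥ 7 gives C(4,2) = 6; x_2 ≥ 5 gives C(6,2) = 15; x_3 ≥ 5 gives C(6,2) = 15. Together 36.
No two caps can be exceeded simultaneously, so the pair terms are all 0.
By inclusion–exclusion the count is 55 − 36 + 0 = 19.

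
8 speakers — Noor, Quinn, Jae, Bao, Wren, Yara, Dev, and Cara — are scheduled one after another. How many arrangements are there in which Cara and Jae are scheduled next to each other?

Glue Cara and Jae into one block (2 internal orders), leaving 7 units to arrange in a row.
That gives 2 × 7! = 2 × 5040 = 10080.

10080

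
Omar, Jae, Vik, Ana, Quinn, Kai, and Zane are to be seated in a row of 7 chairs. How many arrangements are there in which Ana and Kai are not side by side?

Of the 7! = 5040 arrangements, those with Ana and Kai adjacent number 2 × 6! = 1440 (treat the pair as a block with 2 internal orders).
So 5040 − 1440 = 3600 arrangements keep them apart.

3600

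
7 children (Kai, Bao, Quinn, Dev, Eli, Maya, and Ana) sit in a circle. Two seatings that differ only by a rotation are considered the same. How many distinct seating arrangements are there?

720

Fix one person's seat to break rotational symmetry; the remaining 6 people can be arranged in (6)! = 720 ways.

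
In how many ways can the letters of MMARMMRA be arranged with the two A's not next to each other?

Total arrangements of MMARMMRA: 8!/(4!·2!·2!) = 420.
If the two A's are adjacent, glue them into one block, leaving 7 items to arrange: (7)!/(4!·2!) = 105 ways.
Subtracting, 420 − 105 = 315 arrangements keep the A's apart.

315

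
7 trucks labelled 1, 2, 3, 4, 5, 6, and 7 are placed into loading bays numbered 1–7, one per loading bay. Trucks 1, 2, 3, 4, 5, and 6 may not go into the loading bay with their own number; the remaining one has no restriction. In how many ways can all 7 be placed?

Let Aᵢ (for 1 ≤ i ≤ 6) be the placements that put truck i in its forbidden loading bay. Any j of these fix j positions, leaving (7−j)! ways to fill the rest, and there are C(6,j) ways to pick which j.
By inclusion–exclusion, the number of valid placements is Σ_{j=0}^{6} (−1)^j C(6,j)·(7−j)!.
Computing: 5040 − 4320 + 1800 − 480 + 90 − 12 + 1 = 2119.

2119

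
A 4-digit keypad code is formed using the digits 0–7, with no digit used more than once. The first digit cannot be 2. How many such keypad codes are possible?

1470

The first digit has 8−1 = 7 choices (anything except 2).
The remaining 3 digits are filled from the other 7 symbols without repetition: 7 × 6 × 5 = 210.
Total: 7 × 210 = 1470.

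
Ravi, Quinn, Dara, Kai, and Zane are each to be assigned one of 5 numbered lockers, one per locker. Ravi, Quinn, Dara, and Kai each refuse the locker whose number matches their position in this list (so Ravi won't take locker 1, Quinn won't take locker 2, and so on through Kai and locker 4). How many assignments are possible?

Let Aᵢ (for 1 ≤ i ≤ 4) be the placements that put person i in their forbidden locker. Any j of these fix j positions, leaving (5−j)! ways to fill the rest, and there are C(4,j) ways to pick which j.
By inclusion–exclusion, the number of valid placements is Σ_{j=0}^{4} (−1)^j C(4,j)·(5−j)!.
Computing: 120 − 96 + 36 − 8 + 1 = 53.

53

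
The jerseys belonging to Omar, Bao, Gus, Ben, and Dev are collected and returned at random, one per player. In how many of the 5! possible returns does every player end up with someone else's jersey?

Let Aᵢ be the assignments in which player i gets their old jersey. We want the size of the complement of A₁∪…∪A_5.
By inclusion–exclusion this is Σ_{j=0}^{5} (−1)^j C(5,j)·(5−j)!.
Computing: 120 − 120 + 60 − 20 + 5 − 1 = 44.

44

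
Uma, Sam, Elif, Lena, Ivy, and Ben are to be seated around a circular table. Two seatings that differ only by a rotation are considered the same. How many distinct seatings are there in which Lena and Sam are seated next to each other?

Treat {Lena, Sam} as one unit (2 internal orders) and seat the resulting 5 units around the table: (4)! circular arrangements.
So 2 × (4)! = 2 × 24 = 48.

48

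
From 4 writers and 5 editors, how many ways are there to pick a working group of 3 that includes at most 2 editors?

Split by how many editors are chosen (0 through 2).
Sum: C(5,0)·C(4,3) + C(5,1)·C(4,2) + C(5,2)·C(4,1) = 4 + 30 + 40 = 74.

74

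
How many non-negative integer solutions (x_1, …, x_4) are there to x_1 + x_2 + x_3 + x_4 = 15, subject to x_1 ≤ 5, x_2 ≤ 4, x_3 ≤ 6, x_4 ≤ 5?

By stars and bars, unrestricted non-negative solutions to x_1+…+x_4 = 15 number C(15+3,3) = 816.
Subtract solutions that violate a single cap (substitute x_i' = x_i − (cap_i+1)): x_1 ≥ 6 gives C(12,3) = 220; x_2 ≥ 5 gives C(13,3) = 286; x_3 ≥ 7 gives C(11,3) = 165; x_4 ≥ 6 gives C(12,3) = 220. Together 891.
Add back pairs where two caps are both exceeded: 35 + 10 + 20 + 20 + 35 + 10 = 130.
By inclusion–exclusion the count is 816 − 891 + 130 = 55.

55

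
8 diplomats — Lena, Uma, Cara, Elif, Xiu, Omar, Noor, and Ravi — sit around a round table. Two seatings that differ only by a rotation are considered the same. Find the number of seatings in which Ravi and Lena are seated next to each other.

1440

Glue Ravi and Lena into a block (2 internal orders). Seating 7 units around a circle gives (6)! arrangements.
So 2 × (6)! = 2 × 720 = 1440.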